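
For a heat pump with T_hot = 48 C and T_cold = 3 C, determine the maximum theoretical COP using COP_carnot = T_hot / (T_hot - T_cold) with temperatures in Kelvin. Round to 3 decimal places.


Convert to Kelvin:
  T_hot = 48 + 273.15 = 321.15 K
  T_cold = 3 + 273.15 = 276.15 K
Apply Carnot COP formula:
  COP = T_hot_K / (T_hot_K - T_cold_K) = 321.15 / 45.0
  COP = 7.137

7.137


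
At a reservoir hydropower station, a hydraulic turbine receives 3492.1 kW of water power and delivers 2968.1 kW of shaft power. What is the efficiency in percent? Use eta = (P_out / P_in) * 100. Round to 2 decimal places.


Turbine efficiency = (output power / input power) * 100
eta = (2968.1 / 3492.1) * 100
eta = 84.99%

84.99


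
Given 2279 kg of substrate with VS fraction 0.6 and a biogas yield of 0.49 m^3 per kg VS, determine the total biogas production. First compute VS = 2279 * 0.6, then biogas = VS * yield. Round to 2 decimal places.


Compute volatile solids:
  VS = mass * VS_fraction = 2279 * 0.6 = 1367.4 kg
Calculate biogas volume:
  Biogas = VS * specific_yield = 1367.4 * 0.49
  Biogas = 670.03 m^3

670.03


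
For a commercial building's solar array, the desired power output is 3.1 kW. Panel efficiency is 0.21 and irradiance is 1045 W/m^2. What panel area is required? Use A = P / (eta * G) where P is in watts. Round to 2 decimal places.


Convert target power to watts: P = 3.1 * 1000 = 3100.0 W
Compute denominator: eta * G = 0.21 * 1045 = 219.45
Required area A = P / (eta * G) = 3100.0 / 219.45
A = 14.13 m^2

14.13


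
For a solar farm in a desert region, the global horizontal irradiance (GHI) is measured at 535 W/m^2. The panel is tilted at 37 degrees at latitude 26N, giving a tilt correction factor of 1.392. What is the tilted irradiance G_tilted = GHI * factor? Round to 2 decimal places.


Identify the given values:
  GHI = 535 W/m^2, tilt correction factor = 1.392
Apply the formula G_tilted = GHI * factor:
  G_tilted = 535 * 1.392
  G_tilted = 744.72 W/m^2

744.72


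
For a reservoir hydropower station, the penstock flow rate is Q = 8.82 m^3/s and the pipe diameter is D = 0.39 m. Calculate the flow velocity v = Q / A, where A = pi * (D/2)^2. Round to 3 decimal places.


Compute pipe cross-sectional area:
  A = pi * (D/2)^2 = pi * (0.39/2)^2 = 0.1195 m^2
Calculate velocity:
  v = Q / A = 8.82 / 0.1195
  v = 73.833 m/s

73.833


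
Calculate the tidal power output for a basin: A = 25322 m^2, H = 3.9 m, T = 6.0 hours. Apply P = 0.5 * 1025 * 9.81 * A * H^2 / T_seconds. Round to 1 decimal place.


Convert period to seconds: T = 6.0 * 3600 = 21600.0 s
H^2 = 3.9^2 = 15.21
P = 0.5 * rho * g * A * H^2 / T
P = 0.5 * 1025 * 9.81 * 25322 * 15.21 / 21600.0
P = 89647.1 W

89647.1


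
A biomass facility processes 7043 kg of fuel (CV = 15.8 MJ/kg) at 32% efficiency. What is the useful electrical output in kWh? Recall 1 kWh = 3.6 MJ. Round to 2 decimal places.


Total energy = mass * CV = 7043 * 15.8 = 111279.4 MJ
Useful energy = total * eta = 111279.4 * 0.32 = 35609.41 MJ
Convert to kWh: 35609.41 / 3.6
Useful energy = 9891.50 kWh

9891.50


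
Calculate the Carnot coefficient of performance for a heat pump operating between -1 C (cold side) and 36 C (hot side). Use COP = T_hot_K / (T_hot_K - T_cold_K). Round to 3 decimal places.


Convert to Kelvin:
  T_hot = 36 + 273.15 = 309.15 K
  T_cold = -1 + 273.15 = 272.15 K
Apply Carnot COP formula:
  COP = T_hot_K / (T_hot_K - T_cold_K) = 309.15 / 37.0
  COP = 8.355

8.355


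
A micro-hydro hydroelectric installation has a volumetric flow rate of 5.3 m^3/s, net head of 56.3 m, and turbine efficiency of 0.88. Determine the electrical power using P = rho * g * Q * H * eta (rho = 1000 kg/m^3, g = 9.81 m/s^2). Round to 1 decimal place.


Apply the hydropower formula P = rho * g * Q * H * eta
rho * g = 1000 * 9.81 = 9810.0
P = 9810.0 * 5.3 * 56.3 * 0.88
P = 2575941.2 W

2575941.2


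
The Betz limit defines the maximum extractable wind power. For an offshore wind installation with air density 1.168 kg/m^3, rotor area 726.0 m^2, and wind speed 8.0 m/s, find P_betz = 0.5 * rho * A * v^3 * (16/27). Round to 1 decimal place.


The Betz coefficient Cp_max = 16/27 = 0.5926
v^3 = 8.0^3 = 512.0
P_betz = 0.5 * rho * A * v^3 * Cp_max
P_betz = 0.5 * 1.168 * 726.0 * 512.0 * 0.5926
P_betz = 128639.9 W

128639.9


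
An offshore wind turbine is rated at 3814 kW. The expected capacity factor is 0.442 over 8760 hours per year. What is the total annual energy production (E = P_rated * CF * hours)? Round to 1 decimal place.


Annual energy = rated_kW * capacity_factor * hours_per_year
Given: P_rated = 3814 kW, CF = 0.442, hours = 8760
E = 3814 * 0.442 * 8760
E = 14767502.9 kWh

14767502.9


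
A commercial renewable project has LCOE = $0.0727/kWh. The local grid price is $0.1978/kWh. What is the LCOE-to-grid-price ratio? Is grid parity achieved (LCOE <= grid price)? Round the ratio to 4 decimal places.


Compare LCOE to grid price:
  LCOE = $0.0727/kWh, Grid price = $0.1978/kWh
  Ratio = LCOE / grid_price = 0.0727 / 0.1978 = 0.3675
  Grid parity achieved (ratio <= 1)? yes

0.3675


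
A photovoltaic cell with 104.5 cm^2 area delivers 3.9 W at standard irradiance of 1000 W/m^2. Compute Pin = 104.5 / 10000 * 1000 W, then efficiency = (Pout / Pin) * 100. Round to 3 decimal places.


First compute the input power:
  Pin = area_cm2 / 10000 * G = 104.5 / 10000 * 1000 = 10.45 W
Then compute efficiency:
  Efficiency = (Pout / Pin) * 100 = (3.9 / 10.45) * 100
  Efficiency = 37.321%

37.321


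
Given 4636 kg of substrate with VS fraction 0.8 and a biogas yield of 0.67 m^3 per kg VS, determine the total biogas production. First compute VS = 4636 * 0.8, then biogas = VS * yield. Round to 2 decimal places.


Compute volatile solids:
  VS = mass * VS_fraction = 4636 * 0.8 = 3708.8 kg
Calculate biogas volume:
  Biogas = VS * specific_yield = 3708.8 * 0.67
  Biogas = 2484.90 m^3

2484.90


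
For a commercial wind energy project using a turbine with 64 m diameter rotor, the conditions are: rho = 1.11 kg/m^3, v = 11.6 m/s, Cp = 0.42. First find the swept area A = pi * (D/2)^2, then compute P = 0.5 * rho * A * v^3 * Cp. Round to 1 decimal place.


Step 1 -- Compute swept area:
  A = pi * (D/2)^2 = pi * (64/2)^2 = 3216.99 m^2
Step 2 -- Apply wind power equation:
  P = 0.5 * rho * A * v^3 * Cp
  v^3 = 11.6^3 = 1560.896
  P = 0.5 * 1.11 * 3216.99 * 1560.896 * 0.42
  P = 1170485.6 W

1170485.6


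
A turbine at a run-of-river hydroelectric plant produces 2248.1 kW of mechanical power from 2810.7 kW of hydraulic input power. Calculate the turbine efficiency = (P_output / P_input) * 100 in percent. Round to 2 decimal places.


Turbine efficiency = (output power / input power) * 100
eta = (2248.1 / 2810.7) * 100
eta = 79.98%

79.98


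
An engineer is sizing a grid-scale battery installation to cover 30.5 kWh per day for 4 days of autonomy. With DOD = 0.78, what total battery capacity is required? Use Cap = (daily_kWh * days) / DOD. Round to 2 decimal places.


Total energy needed = daily * days = 30.5 * 4 = 122.0 kWh
Account for depth of discharge:
  Cap = total_energy / DOD = 122.0 / 0.78
  Cap = 156.41 kWh

156.41


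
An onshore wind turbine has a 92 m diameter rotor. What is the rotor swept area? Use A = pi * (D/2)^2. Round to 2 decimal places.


Compute the rotor radius:
  r = D / 2 = 92 / 2 = 46.0 m
Calculate swept area:
  A = pi * r^2 = pi * 46.0^2
  A = 6647.61 m^2

6647.61


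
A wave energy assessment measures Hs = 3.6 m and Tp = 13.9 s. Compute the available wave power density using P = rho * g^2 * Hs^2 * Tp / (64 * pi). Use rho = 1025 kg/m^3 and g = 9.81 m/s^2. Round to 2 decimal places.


Apply wave power formula:
  g^2 = 9.81^2 = 96.2361
  Hs^2 = 3.6^2 = 12.96
  Numerator = rho * g^2 * Hs^2 * Tp = 1025 * 96.2361 * 12.96 * 13.9 = 17769764.9
  Denominator = 64 * pi = 201.0619
  P = 17769764.9 / 201.0619 = 88379.56 W/m

88379.56


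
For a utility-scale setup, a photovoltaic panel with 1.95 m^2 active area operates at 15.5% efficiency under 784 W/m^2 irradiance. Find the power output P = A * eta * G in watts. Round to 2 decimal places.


Use the solar power formula P = A * eta * G.
Given: A = 1.95 m^2, eta = 0.155, G = 784 W/m^2
P = 1.95 * 0.155 * 784
P = 236.96 W

236.96


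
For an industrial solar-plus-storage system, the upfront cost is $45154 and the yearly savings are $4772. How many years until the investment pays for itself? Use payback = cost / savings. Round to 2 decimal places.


Simple payback period = initial cost / annual savings
Payback = 45154 / 4772
Payback = 9.46 years

9.46


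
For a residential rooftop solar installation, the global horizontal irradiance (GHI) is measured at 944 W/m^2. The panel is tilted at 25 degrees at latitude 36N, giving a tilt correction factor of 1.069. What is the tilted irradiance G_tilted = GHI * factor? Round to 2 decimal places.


Identify the given values:
  GHI = 944 W/m^2, tilt correction factor = 1.069
Apply the formula G_tilted = GHI * factor:
  G_tilted = 944 * 1.069
  G_tilted = 1009.14 W/m^2

1009.14


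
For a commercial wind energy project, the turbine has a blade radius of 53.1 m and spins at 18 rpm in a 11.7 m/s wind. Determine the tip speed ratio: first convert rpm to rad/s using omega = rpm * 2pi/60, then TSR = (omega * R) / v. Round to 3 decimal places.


Convert rotational speed to rad/s:
  omega = 18 * 2 * pi / 60 = 1.885 rad/s
Compute tip speed:
  v_tip = omega * R = 1.885 * 53.1 = 100.091 m/s
Tip speed ratio:
  TSR = v_tip / v_wind = 100.091 / 11.7 = 8.555

8.555


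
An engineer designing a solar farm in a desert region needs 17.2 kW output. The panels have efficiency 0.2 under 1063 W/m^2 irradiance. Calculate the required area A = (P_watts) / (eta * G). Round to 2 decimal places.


Convert target power to watts: P = 17.2 * 1000 = 17200.0 W
Compute denominator: eta * G = 0.2 * 1063 = 212.6
Required area A = P / (eta * G) = 17200.0 / 212.6
A = 80.90 m^2

80.90


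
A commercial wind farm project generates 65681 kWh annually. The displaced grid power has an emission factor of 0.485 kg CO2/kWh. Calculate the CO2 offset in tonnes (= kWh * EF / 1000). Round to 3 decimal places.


CO2 offset in kg = generation * emission_factor
CO2 offset = 65681 * 0.485 = 31855.29 kg
Convert to tonnes:
  CO2 offset = 31855.29 / 1000 = 31.855 tonnes

31.855


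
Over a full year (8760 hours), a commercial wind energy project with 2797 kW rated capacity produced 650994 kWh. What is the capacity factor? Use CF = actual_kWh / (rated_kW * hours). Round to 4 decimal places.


Capacity factor = actual output / maximum possible output
Maximum possible = rated * hours = 2797 * 8760 = 24501720 kWh
CF = 650994 / 24501720
CF = 0.0266

0.0266


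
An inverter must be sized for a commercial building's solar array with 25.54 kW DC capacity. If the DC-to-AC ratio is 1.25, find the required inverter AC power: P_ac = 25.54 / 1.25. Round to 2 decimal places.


The inverter AC capacity is determined by the DC/AC ratio.
Given: P_dc = 25.54 kW, DC/AC ratio = 1.25
P_ac = P_dc / ratio = 25.54 / 1.25
P_ac = 20.43 kW

20.43


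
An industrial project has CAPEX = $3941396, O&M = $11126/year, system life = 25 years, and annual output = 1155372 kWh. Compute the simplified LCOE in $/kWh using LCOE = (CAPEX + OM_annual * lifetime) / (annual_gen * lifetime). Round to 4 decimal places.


Total cost = CAPEX + OM * lifetime = 3941396 + 11126 * 25 = 3941396 + 278150 = 4219546
Total generation = annual * lifetime = 1155372 * 25 = 28884300 kWh
LCOE = 4219546 / 28884300
LCOE = 0.1461 $/kWh

0.1461


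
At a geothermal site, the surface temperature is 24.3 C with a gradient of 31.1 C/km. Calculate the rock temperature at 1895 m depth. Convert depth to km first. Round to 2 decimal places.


Convert depth to km: 1895 / 1000 = 1.895 km
Temperature increase = gradient * depth_km = 31.1 * 1.895 = 58.93 C
Temperature at depth = T_surface + delta_T = 24.3 + 58.93
T = 83.23 C

83.23


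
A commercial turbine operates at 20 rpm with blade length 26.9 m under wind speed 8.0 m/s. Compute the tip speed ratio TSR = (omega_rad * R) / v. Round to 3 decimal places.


Convert rotational speed to rad/s:
  omega = 20 * 2 * pi / 60 = 2.0944 rad/s
Compute tip speed:
  v_tip = omega * R = 2.0944 * 26.9 = 56.339 m/s
Tip speed ratio:
  TSR = v_tip / v_wind = 56.339 / 8.0 = 7.042

7.042


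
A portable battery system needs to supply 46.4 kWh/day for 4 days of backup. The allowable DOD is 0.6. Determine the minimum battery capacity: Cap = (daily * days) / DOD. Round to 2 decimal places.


Total energy needed = daily * days = 46.4 * 4 = 185.6 kWh
Account for depth of discharge:
  Cap = total_energy / DOD = 185.6 / 0.6
  Cap = 309.33 kWh

309.33


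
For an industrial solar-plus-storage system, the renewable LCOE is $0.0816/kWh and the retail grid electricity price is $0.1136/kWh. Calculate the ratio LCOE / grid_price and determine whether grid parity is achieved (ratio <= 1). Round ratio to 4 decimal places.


Compare LCOE to grid price:
  LCOE = $0.0816/kWh, Grid price = $0.1136/kWh
  Ratio = LCOE / grid_price = 0.0816 / 0.1136 = 0.7183
  Grid parity achieved (ratio <= 1)? yes

0.7183


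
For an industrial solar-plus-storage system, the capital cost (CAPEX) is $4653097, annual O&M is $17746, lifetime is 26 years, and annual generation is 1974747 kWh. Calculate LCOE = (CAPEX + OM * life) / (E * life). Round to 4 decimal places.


Total cost = CAPEX + OM * lifetime = 4653097 + 17746 * 26 = 4653097 + 461396 = 5114493
Total generation = annual * lifetime = 1974747 * 26 = 51343422 kWh
LCOE = 5114493 / 51343422
LCOE = 0.0996 $/kWh

0.0996


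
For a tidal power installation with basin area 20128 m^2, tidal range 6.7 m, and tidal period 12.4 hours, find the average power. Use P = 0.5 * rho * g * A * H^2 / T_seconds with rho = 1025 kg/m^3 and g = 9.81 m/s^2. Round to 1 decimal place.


Convert period to seconds: T = 12.4 * 3600 = 44640.0 s
H^2 = 6.7^2 = 44.89
P = 0.5 * rho * g * A * H^2 / T
P = 0.5 * 1025 * 9.81 * 20128 * 44.89 / 44640.0
P = 101762.8 W

101762.8


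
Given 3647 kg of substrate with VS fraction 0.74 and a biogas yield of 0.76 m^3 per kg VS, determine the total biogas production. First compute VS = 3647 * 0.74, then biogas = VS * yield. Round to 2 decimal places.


Compute volatile solids:
  VS = mass * VS_fraction = 3647 * 0.74 = 2698.78 kg
Calculate biogas volume:
  Biogas = VS * specific_yield = 2698.78 * 0.76
  Biogas = 2051.07 m^3

2051.07


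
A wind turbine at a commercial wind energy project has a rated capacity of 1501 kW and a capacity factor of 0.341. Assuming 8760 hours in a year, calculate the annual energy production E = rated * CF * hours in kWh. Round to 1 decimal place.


Annual energy = rated_kW * capacity_factor * hours_per_year
Given: P_rated = 1501 kW, CF = 0.341, hours = 8760
E = 1501 * 0.341 * 8760
E = 4483727.2 kWh

4483727.2


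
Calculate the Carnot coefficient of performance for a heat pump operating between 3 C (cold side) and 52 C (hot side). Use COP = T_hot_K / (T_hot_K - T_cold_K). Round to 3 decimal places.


Convert to Kelvin:
  T_hot = 52 + 273.15 = 325.15 K
  T_cold = 3 + 273.15 = 276.15 K
Apply Carnot COP formula:
  COP = T_hot_K / (T_hot_K - T_cold_K) = 325.15 / 49.0
  COP = 6.636

6.636


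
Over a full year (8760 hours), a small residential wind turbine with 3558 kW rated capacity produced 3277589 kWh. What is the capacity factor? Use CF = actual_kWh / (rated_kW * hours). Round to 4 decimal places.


Capacity factor = actual output / maximum possible output
Maximum possible = rated * hours = 3558 * 8760 = 31168080 kWh
CF = 3277589 / 31168080
CF = 0.1052

0.1052


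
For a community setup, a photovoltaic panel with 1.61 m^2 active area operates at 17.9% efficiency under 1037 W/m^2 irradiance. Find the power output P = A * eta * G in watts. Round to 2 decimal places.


Use the solar power formula P = A * eta * G.
Given: A = 1.61 m^2, eta = 0.179, G = 1037 W/m^2
P = 1.61 * 0.179 * 1037
P = 298.85 W

298.85


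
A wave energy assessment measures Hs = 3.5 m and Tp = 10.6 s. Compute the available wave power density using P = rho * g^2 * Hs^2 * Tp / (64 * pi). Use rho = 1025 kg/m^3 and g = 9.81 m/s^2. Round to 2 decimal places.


Apply wave power formula:
  g^2 = 9.81^2 = 96.2361
  Hs^2 = 3.5^2 = 12.25
  Numerator = rho * g^2 * Hs^2 * Tp = 1025 * 96.2361 * 12.25 * 10.6 = 12808664.02
  Denominator = 64 * pi = 201.0619
  P = 12808664.02 / 201.0619 = 63705.07 W/m

63705.07


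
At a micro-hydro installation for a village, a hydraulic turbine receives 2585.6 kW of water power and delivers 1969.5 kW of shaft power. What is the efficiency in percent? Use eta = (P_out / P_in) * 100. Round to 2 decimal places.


Turbine efficiency = (output power / input power) * 100
eta = (1969.5 / 2585.6) * 100
eta = 76.17%

76.17


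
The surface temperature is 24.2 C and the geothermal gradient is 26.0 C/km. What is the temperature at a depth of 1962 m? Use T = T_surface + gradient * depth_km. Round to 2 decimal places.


Convert depth to km: 1962 / 1000 = 1.962 km
Temperature increase = gradient * depth_km = 26.0 * 1.962 = 51.01 C
Temperature at depth = T_surface + delta_T = 24.2 + 51.01
T = 75.21 C

75.21


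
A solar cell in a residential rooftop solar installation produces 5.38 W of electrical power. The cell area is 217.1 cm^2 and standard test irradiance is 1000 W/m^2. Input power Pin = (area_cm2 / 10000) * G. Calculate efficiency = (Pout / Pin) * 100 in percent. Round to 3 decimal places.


First compute the input power:
  Pin = area_cm2 / 10000 * G = 217.1 / 10000 * 1000 = 21.71 W
Then compute efficiency:
  Efficiency = (Pout / Pin) * 100 = (5.38 / 21.71) * 100
  Efficiency = 24.781%

24.781


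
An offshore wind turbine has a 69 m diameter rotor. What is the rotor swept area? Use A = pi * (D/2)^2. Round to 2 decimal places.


Compute the rotor radius:
  r = D / 2 = 69 / 2 = 34.5 m
Calculate swept area:
  A = pi * r^2 = pi * 34.5^2
  A = 3739.28 m^2

3739.28


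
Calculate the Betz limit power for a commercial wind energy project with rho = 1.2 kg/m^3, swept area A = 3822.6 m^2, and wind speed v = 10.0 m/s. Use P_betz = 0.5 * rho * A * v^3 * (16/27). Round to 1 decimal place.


The Betz coefficient Cp_max = 16/27 = 0.5926
v^3 = 10.0^3 = 1000.0
P_betz = 0.5 * rho * A * v^3 * Cp_max
P_betz = 0.5 * 1.2 * 3822.6 * 1000.0 * 0.5926
P_betz = 1359146.7 W

1359146.7


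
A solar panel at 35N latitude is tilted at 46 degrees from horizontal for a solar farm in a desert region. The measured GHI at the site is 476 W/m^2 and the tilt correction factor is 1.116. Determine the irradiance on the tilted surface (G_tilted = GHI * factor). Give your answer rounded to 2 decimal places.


Identify the given values:
  GHI = 476 W/m^2, tilt correction factor = 1.116
Apply the formula G_tilted = GHI * factor:
  G_tilted = 476 * 1.116
  G_tilted = 531.22 W/m^2

531.22


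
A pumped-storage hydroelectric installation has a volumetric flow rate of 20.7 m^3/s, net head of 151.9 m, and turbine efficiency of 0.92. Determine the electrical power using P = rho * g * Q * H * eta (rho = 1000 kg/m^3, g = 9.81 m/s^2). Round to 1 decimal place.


Apply the hydropower formula P = rho * g * Q * H * eta
rho * g = 1000 * 9.81 = 9810.0
P = 9810.0 * 20.7 * 151.9 * 0.92
P = 28378207.1 W

28378207.1


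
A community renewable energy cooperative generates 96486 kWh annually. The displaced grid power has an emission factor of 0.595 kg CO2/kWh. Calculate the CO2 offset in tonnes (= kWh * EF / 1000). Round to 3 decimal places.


CO2 offset in kg = generation * emission_factor
CO2 offset = 96486 * 0.595 = 57409.17 kg
Convert to tonnes:
  CO2 offset = 57409.17 / 1000 = 57.409 tonnes

57.409


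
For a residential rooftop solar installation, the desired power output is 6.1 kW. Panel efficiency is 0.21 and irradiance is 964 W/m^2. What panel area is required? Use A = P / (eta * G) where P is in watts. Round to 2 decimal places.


Convert target power to watts: P = 6.1 * 1000 = 6100.0 W
Compute denominator: eta * G = 0.21 * 964 = 202.44
Required area A = P / (eta * G) = 6100.0 / 202.44
A = 30.13 m^2

30.13


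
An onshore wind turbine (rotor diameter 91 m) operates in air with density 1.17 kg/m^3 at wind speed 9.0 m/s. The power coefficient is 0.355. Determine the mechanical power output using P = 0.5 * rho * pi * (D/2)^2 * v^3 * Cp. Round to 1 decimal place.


Step 1 -- Compute swept area:
  A = pi * (D/2)^2 = pi * (91/2)^2 = 6503.88 m^2
Step 2 -- Apply wind power equation:
  P = 0.5 * rho * A * v^3 * Cp
  v^3 = 9.0^3 = 729.0
  P = 0.5 * 1.17 * 6503.88 * 729.0 * 0.355
  P = 984655.7 W

984655.7


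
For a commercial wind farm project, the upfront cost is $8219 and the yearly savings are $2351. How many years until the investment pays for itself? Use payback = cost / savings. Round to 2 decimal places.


Simple payback period = initial cost / annual savings
Payback = 8219 / 2351
Payback = 3.50 years

3.50


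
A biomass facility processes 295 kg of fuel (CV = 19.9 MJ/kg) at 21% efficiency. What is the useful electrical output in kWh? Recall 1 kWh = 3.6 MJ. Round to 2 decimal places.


Total energy = mass * CV = 295 * 19.9 = 5870.5 MJ
Useful energy = total * eta = 5870.5 * 0.21 = 1232.81 MJ
Convert to kWh: 1232.81 / 3.6
Useful energy = 342.45 kWh

342.45


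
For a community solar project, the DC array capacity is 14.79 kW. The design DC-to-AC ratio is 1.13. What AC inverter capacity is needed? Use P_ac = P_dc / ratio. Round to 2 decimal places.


The inverter AC capacity is determined by the DC/AC ratio.
Given: P_dc = 14.79 kW, DC/AC ratio = 1.13
P_ac = P_dc / ratio = 14.79 / 1.13
P_ac = 13.09 kW

13.09


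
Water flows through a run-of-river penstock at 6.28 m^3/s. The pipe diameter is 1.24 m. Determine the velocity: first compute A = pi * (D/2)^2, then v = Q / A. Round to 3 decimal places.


Compute pipe cross-sectional area:
  A = pi * (D/2)^2 = pi * (1.24/2)^2 = 1.2076 m^2
Calculate velocity:
  v = Q / A = 6.28 / 1.2076
  v = 5.200 m/s

5.200


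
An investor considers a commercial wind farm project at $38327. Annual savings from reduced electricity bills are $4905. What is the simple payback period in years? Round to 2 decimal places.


Simple payback period = initial cost / annual savings
Payback = 38327 / 4905
Payback = 7.81 years

7.81


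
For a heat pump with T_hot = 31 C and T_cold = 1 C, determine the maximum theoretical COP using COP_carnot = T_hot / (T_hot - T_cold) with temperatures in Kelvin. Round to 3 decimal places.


Convert to Kelvin:
  T_hot = 31 + 273.15 = 304.15 K
  T_cold = 1 + 273.15 = 274.15 K
Apply Carnot COP formula:
  COP = T_hot_K / (T_hot_K - T_cold_K) = 304.15 / 30.0
  COP = 10.138

10.138


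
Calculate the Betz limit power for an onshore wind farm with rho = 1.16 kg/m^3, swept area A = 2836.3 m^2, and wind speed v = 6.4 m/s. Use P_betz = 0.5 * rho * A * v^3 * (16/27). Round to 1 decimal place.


The Betz coefficient Cp_max = 16/27 = 0.5926
v^3 = 6.4^3 = 262.144
P_betz = 0.5 * rho * A * v^3 * Cp_max
P_betz = 0.5 * 1.16 * 2836.3 * 262.144 * 0.5926
P_betz = 255550.2 W

255550.2


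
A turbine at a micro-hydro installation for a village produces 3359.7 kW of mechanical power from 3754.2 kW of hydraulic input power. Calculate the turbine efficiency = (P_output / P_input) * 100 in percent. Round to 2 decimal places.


Turbine efficiency = (output power / input power) * 100
eta = (3359.7 / 3754.2) * 100
eta = 89.49%

89.49


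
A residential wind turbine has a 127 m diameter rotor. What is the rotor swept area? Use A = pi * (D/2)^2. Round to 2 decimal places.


Compute the rotor radius:
  r = D / 2 = 127 / 2 = 63.5 m
Calculate swept area:
  A = pi * r^2 = pi * 63.5^2
  A = 12667.69 m^2

12667.69


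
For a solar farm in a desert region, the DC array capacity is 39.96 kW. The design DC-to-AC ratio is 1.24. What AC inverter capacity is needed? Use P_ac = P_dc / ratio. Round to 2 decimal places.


The inverter AC capacity is determined by the DC/AC ratio.
Given: P_dc = 39.96 kW, DC/AC ratio = 1.24
P_ac = P_dc / ratio = 39.96 / 1.24
P_ac = 32.23 kW

32.23


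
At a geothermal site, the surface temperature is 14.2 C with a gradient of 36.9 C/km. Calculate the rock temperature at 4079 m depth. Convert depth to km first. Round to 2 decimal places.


Convert depth to km: 4079 / 1000 = 4.079 km
Temperature increase = gradient * depth_km = 36.9 * 4.079 = 150.52 C
Temperature at depth = T_surface + delta_T = 14.2 + 150.52
T = 164.72 C

164.72


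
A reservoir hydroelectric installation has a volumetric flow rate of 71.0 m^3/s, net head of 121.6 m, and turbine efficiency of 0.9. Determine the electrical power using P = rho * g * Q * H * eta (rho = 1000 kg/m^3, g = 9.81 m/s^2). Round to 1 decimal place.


Apply the hydropower formula P = rho * g * Q * H * eta
rho * g = 1000 * 9.81 = 9810.0
P = 9810.0 * 71.0 * 121.6 * 0.9
P = 76226054.4 W

76226054.4


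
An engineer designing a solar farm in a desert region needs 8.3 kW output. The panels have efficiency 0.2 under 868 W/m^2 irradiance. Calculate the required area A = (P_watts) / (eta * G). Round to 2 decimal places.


Convert target power to watts: P = 8.3 * 1000 = 8300.0 W
Compute denominator: eta * G = 0.2 * 868 = 173.6
Required area A = P / (eta * G) = 8300.0 / 173.6
A = 47.81 m^2

47.81


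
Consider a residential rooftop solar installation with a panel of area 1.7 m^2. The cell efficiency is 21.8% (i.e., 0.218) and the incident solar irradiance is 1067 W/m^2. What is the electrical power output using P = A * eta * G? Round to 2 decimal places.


Use the solar power formula P = A * eta * G.
Given: A = 1.7 m^2, eta = 0.218, G = 1067 W/m^2
P = 1.7 * 0.218 * 1067
P = 395.43 W

395.43


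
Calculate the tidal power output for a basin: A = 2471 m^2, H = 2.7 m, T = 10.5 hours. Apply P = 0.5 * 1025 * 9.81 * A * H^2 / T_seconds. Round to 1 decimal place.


Convert period to seconds: T = 10.5 * 3600 = 37800.0 s
H^2 = 2.7^2 = 7.29
P = 0.5 * rho * g * A * H^2 / T
P = 0.5 * 1025 * 9.81 * 2471 * 7.29 / 37800.0
P = 2395.9 W

2395.9


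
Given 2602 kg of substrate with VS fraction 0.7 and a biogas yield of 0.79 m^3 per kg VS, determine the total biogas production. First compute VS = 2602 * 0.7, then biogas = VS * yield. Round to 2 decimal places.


Compute volatile solids:
  VS = mass * VS_fraction = 2602 * 0.7 = 1821.4 kg
Calculate biogas volume:
  Biogas = VS * specific_yield = 1821.4 * 0.79
  Biogas = 1438.91 m^3

1438.91


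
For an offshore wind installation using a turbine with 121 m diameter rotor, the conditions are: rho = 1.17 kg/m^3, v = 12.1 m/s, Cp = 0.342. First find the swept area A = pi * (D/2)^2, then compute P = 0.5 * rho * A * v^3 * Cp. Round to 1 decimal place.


Step 1 -- Compute swept area:
  A = pi * (D/2)^2 = pi * (121/2)^2 = 11499.01 m^2
Step 2 -- Apply wind power equation:
  P = 0.5 * rho * A * v^3 * Cp
  v^3 = 12.1^3 = 1771.561
  P = 0.5 * 1.17 * 11499.01 * 1771.561 * 0.342
  P = 4075667.1 W

4075667.1


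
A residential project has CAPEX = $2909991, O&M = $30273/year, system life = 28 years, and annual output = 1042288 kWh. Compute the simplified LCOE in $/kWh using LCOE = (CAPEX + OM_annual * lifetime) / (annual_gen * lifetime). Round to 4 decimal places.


Total cost = CAPEX + OM * lifetime = 2909991 + 30273 * 28 = 2909991 + 847644 = 3757635
Total generation = annual * lifetime = 1042288 * 28 = 29184064 kWh
LCOE = 3757635 / 29184064
LCOE = 0.1288 $/kWh

0.1288


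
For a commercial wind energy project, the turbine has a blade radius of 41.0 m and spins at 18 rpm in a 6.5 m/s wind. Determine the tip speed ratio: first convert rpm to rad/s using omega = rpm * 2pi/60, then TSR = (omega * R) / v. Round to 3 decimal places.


Convert rotational speed to rad/s:
  omega = 18 * 2 * pi / 60 = 1.885 rad/s
Compute tip speed:
  v_tip = omega * R = 1.885 * 41.0 = 77.283 m/s
Tip speed ratio:
  TSR = v_tip / v_wind = 77.283 / 6.5 = 11.890

11.890


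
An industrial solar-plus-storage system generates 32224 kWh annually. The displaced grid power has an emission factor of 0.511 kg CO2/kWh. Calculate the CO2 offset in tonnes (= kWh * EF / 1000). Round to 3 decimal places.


CO2 offset in kg = generation * emission_factor
CO2 offset = 32224 * 0.511 = 16466.46 kg
Convert to tonnes:
  CO2 offset = 16466.46 / 1000 = 16.466 tonnes

16.466


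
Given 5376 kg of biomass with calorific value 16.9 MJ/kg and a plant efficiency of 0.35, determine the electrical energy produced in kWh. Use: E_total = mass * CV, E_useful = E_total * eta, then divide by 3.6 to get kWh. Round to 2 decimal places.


Total energy = mass * CV = 5376 * 16.9 = 90854.4 MJ
Useful energy = total * eta = 90854.4 * 0.35 = 31799.04 MJ
Convert to kWh: 31799.04 / 3.6
Useful energy = 8833.07 kWh

8833.07


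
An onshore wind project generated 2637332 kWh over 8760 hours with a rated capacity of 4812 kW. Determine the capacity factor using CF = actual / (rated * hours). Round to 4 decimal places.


Capacity factor = actual output / maximum possible output
Maximum possible = rated * hours = 4812 * 8760 = 42153120 kWh
CF = 2637332 / 42153120
CF = 0.0626

0.0626


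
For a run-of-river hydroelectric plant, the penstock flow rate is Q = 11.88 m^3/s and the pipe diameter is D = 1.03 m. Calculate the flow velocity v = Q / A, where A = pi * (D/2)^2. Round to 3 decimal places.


Compute pipe cross-sectional area:
  A = pi * (D/2)^2 = pi * (1.03/2)^2 = 0.8332 m^2
Calculate velocity:
  v = Q / A = 11.88 / 0.8332
  v = 14.258 m/s

14.258


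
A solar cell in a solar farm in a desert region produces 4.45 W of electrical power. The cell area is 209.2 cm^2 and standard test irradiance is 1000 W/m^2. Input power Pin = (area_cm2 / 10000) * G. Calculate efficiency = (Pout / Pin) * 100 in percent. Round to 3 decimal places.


First compute the input power:
  Pin = area_cm2 / 10000 * G = 209.2 / 10000 * 1000 = 20.92 W
Then compute efficiency:
  Efficiency = (Pout / Pin) * 100 = (4.45 / 20.92) * 100
  Efficiency = 21.272%

21.272


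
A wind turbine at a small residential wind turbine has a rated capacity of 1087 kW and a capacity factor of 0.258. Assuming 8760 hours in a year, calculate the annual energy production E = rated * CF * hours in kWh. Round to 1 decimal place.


Annual energy = rated_kW * capacity_factor * hours_per_year
Given: P_rated = 1087 kW, CF = 0.258, hours = 8760
E = 1087 * 0.258 * 8760
E = 2456707.0 kWh

2456707.0


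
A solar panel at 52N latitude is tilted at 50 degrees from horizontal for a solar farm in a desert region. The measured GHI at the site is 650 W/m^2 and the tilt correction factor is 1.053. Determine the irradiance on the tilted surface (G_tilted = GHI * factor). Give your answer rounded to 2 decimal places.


Identify the given values:
  GHI = 650 W/m^2, tilt correction factor = 1.053
Apply the formula G_tilted = GHI * factor:
  G_tilted = 650 * 1.053
  G_tilted = 684.45 W/m^2

684.45


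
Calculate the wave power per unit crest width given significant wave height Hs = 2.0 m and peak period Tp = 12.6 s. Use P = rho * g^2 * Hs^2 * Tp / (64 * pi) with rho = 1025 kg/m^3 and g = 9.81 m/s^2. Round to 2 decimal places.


Apply wave power formula:
  g^2 = 9.81^2 = 96.2361
  Hs^2 = 2.0^2 = 4.0
  Numerator = rho * g^2 * Hs^2 * Tp = 1025 * 96.2361 * 4.0 * 12.6 = 4971556.93
  Denominator = 64 * pi = 201.0619
  P = 4971556.93 / 201.0619 = 24726.50 W/m

24726.50


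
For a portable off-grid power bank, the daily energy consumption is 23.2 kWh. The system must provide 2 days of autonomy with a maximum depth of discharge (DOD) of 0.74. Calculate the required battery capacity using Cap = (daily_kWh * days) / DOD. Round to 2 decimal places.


Total energy needed = daily * days = 23.2 * 2 = 46.4 kWh
Account for depth of discharge:
  Cap = total_energy / DOD = 46.4 / 0.74
  Cap = 62.70 kWh

62.70


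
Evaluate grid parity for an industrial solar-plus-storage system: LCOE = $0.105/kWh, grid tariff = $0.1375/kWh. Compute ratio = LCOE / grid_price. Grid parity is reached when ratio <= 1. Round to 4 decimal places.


Compare LCOE to grid price:
  LCOE = $0.105/kWh, Grid price = $0.1375/kWh
  Ratio = LCOE / grid_price = 0.105 / 0.1375 = 0.7636
  Grid parity achieved (ratio <= 1)? yes

0.7636


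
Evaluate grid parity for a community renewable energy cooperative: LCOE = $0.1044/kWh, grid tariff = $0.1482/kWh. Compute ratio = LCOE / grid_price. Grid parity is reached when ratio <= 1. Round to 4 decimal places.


Compare LCOE to grid price:
  LCOE = $0.1044/kWh, Grid price = $0.1482/kWh
  Ratio = LCOE / grid_price = 0.1044 / 0.1482 = 0.7045
  Grid parity achieved (ratio <= 1)? yes

0.7045


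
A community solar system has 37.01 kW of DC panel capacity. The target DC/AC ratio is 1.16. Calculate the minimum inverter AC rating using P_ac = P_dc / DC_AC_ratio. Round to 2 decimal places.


The inverter AC capacity is determined by the DC/AC ratio.
Given: P_dc = 37.01 kW, DC/AC ratio = 1.16
P_ac = P_dc / ratio = 37.01 / 1.16
P_ac = 31.91 kW

31.91


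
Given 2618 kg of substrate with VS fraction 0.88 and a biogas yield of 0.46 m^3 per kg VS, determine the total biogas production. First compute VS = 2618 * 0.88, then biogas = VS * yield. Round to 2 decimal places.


Compute volatile solids:
  VS = mass * VS_fraction = 2618 * 0.88 = 2303.84 kg
Calculate biogas volume:
  Biogas = VS * specific_yield = 2303.84 * 0.46
  Biogas = 1059.77 m^3

1059.77


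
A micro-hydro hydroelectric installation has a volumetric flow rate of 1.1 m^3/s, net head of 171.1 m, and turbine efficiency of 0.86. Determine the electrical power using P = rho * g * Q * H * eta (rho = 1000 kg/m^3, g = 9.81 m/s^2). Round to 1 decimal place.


Apply the hydropower formula P = rho * g * Q * H * eta
rho * g = 1000 * 9.81 = 9810.0
P = 9810.0 * 1.1 * 171.1 * 0.86
P = 1587852.5 W

1587852.5


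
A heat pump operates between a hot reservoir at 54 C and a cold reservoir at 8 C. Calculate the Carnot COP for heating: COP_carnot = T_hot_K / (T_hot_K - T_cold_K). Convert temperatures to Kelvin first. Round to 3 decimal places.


Convert to Kelvin:
  T_hot = 54 + 273.15 = 327.15 K
  T_cold = 8 + 273.15 = 281.15 K
Apply Carnot COP formula:
  COP = T_hot_K / (T_hot_K - T_cold_K) = 327.15 / 46.0
  COP = 7.112

7.112


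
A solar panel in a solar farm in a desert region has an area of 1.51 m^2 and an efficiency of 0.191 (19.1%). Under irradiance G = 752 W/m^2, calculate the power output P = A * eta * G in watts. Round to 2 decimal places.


Use the solar power formula P = A * eta * G.
Given: A = 1.51 m^2, eta = 0.191, G = 752 W/m^2
P = 1.51 * 0.191 * 752
P = 216.88 W

216.88


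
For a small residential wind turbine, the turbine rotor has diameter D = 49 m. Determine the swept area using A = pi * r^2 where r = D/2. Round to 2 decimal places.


Compute the rotor radius:
  r = D / 2 = 49 / 2 = 24.5 m
Calculate swept area:
  A = pi * r^2 = pi * 24.5^2
  A = 1885.74 m^2

1885.74


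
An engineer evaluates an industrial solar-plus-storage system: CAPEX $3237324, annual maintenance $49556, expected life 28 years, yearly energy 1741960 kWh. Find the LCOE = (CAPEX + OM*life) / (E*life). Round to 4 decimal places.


Total cost = CAPEX + OM * lifetime = 3237324 + 49556 * 28 = 3237324 + 1387568 = 4624892
Total generation = annual * lifetime = 1741960 * 28 = 48774880 kWh
LCOE = 4624892 / 48774880
LCOE = 0.0948 $/kWh

0.0948


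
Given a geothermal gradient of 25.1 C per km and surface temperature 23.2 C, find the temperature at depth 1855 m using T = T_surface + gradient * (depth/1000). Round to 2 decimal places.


Convert depth to km: 1855 / 1000 = 1.855 km
Temperature increase = gradient * depth_km = 25.1 * 1.855 = 46.56 C
Temperature at depth = T_surface + delta_T = 23.2 + 46.56
T = 69.76 C

69.76


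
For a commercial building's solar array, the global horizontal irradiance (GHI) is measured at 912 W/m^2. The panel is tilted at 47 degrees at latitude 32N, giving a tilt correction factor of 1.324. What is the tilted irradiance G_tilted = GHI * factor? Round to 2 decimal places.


Identify the given values:
  GHI = 912 W/m^2, tilt correction factor = 1.324
Apply the formula G_tilted = GHI * factor:
  G_tilted = 912 * 1.324
  G_tilted = 1207.49 W/m^2

1207.49


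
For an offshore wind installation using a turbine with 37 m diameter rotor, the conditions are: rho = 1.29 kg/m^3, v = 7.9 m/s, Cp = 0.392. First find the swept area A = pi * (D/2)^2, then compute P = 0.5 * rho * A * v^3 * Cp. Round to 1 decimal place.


Step 1 -- Compute swept area:
  A = pi * (D/2)^2 = pi * (37/2)^2 = 1075.21 m^2
Step 2 -- Apply wind power equation:
  P = 0.5 * rho * A * v^3 * Cp
  v^3 = 7.9^3 = 493.039
  P = 0.5 * 1.29 * 1075.21 * 493.039 * 0.392
  P = 134035.7 W

134035.7


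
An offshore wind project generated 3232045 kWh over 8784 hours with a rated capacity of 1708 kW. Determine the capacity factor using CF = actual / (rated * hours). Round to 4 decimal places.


Capacity factor = actual output / maximum possible output
Maximum possible = rated * hours = 1708 * 8784 = 15003072 kWh
CF = 3232045 / 15003072
CF = 0.2154

0.2154


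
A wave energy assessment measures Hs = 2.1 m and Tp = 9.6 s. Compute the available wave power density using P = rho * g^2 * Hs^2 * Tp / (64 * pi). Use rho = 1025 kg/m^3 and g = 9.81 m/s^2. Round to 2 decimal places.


Apply wave power formula:
  g^2 = 9.81^2 = 96.2361
  Hs^2 = 2.1^2 = 4.41
  Numerator = rho * g^2 * Hs^2 * Tp = 1025 * 96.2361 * 4.41 * 9.6 = 4176107.82
  Denominator = 64 * pi = 201.0619
  P = 4176107.82 / 201.0619 = 20770.26 W/m

20770.26


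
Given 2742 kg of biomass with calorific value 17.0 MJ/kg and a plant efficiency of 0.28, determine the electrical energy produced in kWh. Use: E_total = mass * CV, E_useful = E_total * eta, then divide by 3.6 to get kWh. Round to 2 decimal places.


Total energy = mass * CV = 2742 * 17.0 = 46614.0 MJ
Useful energy = total * eta = 46614.0 * 0.28 = 13051.92 MJ
Convert to kWh: 13051.92 / 3.6
Useful energy = 3625.53 kWh

3625.53


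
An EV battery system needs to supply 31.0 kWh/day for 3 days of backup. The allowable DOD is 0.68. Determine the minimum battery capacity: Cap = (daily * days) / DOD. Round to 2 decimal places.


Total energy needed = daily * days = 31.0 * 3 = 93.0 kWh
Account for depth of discharge:
  Cap = total_energy / DOD = 93.0 / 0.68
  Cap = 136.76 kWh

136.76


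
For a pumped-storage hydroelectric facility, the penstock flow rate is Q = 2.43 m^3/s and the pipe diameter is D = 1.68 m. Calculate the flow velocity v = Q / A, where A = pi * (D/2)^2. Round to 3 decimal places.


Compute pipe cross-sectional area:
  A = pi * (D/2)^2 = pi * (1.68/2)^2 = 2.2167 m^2
Calculate velocity:
  v = Q / A = 2.43 / 2.2167
  v = 1.096 m/s

1.096


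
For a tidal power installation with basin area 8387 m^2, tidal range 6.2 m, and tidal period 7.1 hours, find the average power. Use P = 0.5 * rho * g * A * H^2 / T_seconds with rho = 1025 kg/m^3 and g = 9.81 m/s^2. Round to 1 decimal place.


Convert period to seconds: T = 7.1 * 3600 = 25560.0 s
H^2 = 6.2^2 = 38.44
P = 0.5 * rho * g * A * H^2 / T
P = 0.5 * 1025 * 9.81 * 8387 * 38.44 / 25560.0
P = 63415.0 W

63415.0


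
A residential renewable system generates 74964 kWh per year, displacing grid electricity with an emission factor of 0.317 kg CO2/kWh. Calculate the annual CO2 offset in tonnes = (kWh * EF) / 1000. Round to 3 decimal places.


CO2 offset in kg = generation * emission_factor
CO2 offset = 74964 * 0.317 = 23763.59 kg
Convert to tonnes:
  CO2 offset = 23763.59 / 1000 = 23.764 tonnes

23.764


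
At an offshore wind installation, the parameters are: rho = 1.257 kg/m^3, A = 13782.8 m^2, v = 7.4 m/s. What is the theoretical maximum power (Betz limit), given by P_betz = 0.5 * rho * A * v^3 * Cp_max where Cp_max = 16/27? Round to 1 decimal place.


The Betz coefficient Cp_max = 16/27 = 0.5926
v^3 = 7.4^3 = 405.224
P_betz = 0.5 * rho * A * v^3 * Cp_max
P_betz = 0.5 * 1.257 * 13782.8 * 405.224 * 0.5926
P_betz = 2080147.4 W

2080147.4
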